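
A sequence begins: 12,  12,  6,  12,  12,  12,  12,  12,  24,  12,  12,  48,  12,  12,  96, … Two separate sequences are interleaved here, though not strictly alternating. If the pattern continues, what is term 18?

192

Positions follow the repeating pattern AAB; grouping by letter gives 2 tracks.
Track A: 12, 12, 12, 12, 12, 12, 12, 12, 12, 12. Constant 12.
Track B: 6, 12, 24, 48, 96. Geometric, ×2 each step.
The 18th slot belongs to track B; its 6th term is 192.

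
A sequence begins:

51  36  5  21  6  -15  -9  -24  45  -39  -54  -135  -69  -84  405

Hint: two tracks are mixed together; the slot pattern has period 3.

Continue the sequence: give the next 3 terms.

-99, -114, -1215

Reading positions in blocks of 3 reveals the pattern AAB — 2 tracks woven together.
Track A: 51, 36, 21, 6, -9, -24, -39, -54, -69, -84 — arithmetic with common difference −15.
Track B: 5, -15, 45, -135, 405 — multiplying by -3 each time.
Position 16 falls in track A as its term 11, giving -99.
Position 17 → track A, term 12 = -114.
The 18th slot belongs to track B; its 6th term is -1215.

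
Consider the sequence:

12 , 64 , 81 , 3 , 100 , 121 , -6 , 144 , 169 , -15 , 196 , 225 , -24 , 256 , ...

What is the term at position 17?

The slot pattern repeats as ABB (period 3), so there are 2 interleaved tracks.
Track A = 12, 3, -6, -15, -24: arithmetic with common difference −9.
Track B = 64, 81, 100, 121, 144, 169, 196, 225, 256: perfect squares starting at 8².
Position 17 falls in track B as its term 11, giving 324.

324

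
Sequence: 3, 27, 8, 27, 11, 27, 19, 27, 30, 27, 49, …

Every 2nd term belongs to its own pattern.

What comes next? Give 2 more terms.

27, 79

The terms cycle through 2 interleaved subsequences.
Track A: 3, 8, 11, 19, 30, 49 (each term equals the sum of the previous two).
Track B: 27, 27, 27, 27, 27 (the constant sequence 27).
The 12th slot belongs to track B; its 6th term is 27.
Position 13 → track A, term 7 = 79.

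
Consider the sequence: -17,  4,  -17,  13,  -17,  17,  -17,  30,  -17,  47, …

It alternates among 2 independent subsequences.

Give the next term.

Taking every 2nd term gives 2 separate tracks.
Track A: -17, -17, -17, -17, -17 — constant -17.
Track B: 4, 13, 17, 30, 47 — a Fibonacci-like recurrence a_n = a_{n-1} + a_{n-2}.
The 11th slot belongs to track A; its 6th term is -17.

-17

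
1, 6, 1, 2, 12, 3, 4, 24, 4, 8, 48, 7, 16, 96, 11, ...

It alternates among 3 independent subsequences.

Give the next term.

32

Read the sequence 3 terms at a time; column i is its own pattern.
Subsequence A: 1, 2, 4, 8, 16. Powers 2^0, 2^1, 2^2, ….
Subsequence B: 6, 12, 24, 48, 96. A geometric progression (common ratio 2).
Subsequence C: 1, 3, 4, 7, 11. Fibonacci-style (each term is the sum of the two before it).
Term 16 comes from subsequence A (its 6th entry): 32.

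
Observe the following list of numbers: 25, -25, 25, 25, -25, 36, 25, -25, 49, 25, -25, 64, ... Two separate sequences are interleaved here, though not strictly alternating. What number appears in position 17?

The slot pattern repeats as AAB (period 3), so there are 2 interleaved tracks.
Subsequence A: 25, -25, 25, -25, 25, -25, 25, -25 (alternating ±25).
Subsequence B: 25, 36, 49, 64 (the squares 5², 6², 7², …).
The 17th slot belongs to subsequence A; its 12th term is -25.

-25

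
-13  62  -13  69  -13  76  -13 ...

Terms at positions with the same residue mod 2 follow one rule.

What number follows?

Split by position mod 2 into 2 tracks.
Track A: -13, -13, -13, -13 — always -13.
Track B: 62, 69, 76 — adding 7 each time.
Position 8 falls in track B as its term 4, giving 83.

83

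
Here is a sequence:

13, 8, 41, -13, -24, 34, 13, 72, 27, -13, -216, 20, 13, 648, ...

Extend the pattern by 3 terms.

13, -13, -1944

Split by position mod 3: positions 1, 4, 7, … form one track, and each other residue class forms its own.
Stream A is 13, -13, 13, -13, 13, which is alternating ±13.
Stream B is 8, -24, 72, -216, 648, which is geometric, ×-3 each step.
Stream C is 41, 34, 27, 20, which is linear: a_n = 48 − 7·n.
The 15th slot belongs to stream C; its 5th term is 13.
The 16th slot belongs to stream A; its 6th term is -13.
Position 17 → stream B, term 6 = -1944.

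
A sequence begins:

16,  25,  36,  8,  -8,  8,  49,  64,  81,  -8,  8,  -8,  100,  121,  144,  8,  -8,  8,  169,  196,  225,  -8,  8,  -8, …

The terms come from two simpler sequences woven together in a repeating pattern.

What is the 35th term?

8

Positions follow the repeating pattern AAABBB; grouping by letter gives 2 tracks.
Stream A is 16, 25, 36, 49, 64, 81, 100, 121, 144, 169, 196, 225, which is the squares 4², 5², 6², ….
Stream B is 8, -8, 8, -8, 8, -8, 8, -8, 8, -8, 8, -8, which is alternating ±8.
Position 35 → stream B, term 17 = 8.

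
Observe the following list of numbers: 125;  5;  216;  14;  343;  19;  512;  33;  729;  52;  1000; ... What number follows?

85

Taking every 2nd term gives 2 separate tracks.
Track A: 125, 216, 343, 512, 729, 1000 — the cubes 5³, 6³, 7³, ….
Track B: 5, 14, 19, 33, 52 — Fibonacci-style (each term is the sum of the two before it).
The 12th slot belongs to track B; its 6th term is 85.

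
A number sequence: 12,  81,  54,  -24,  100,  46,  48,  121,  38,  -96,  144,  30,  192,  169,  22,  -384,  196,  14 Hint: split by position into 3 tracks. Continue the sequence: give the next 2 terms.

768, 225

Split by position mod 3 into 3 tracks.
Track A: 12, -24, 48, -96, 192, -384 — multiplying by -2 each time.
Track B: 81, 100, 121, 144, 169, 196 — consecutive squares n² from n = 9.
Track C: 54, 46, 38, 30, 22, 14 — arithmetic with common difference −8.
The 19th slot belongs to track A; its 7th term is 768.
Term 20 comes from track B (its 7th entry): 225.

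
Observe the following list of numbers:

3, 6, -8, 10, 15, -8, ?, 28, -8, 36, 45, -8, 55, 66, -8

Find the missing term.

21

Positions follow the repeating pattern AAB; grouping by letter gives 2 tracks.
Track A is 3, 6, 10, 15, ?, 28, 36, 45, 55, 66, which is triangular numbers starting at T_2.
Track B is -8, -8, -8, -8, -8, which is always -8.
Filling track A at index 5 by its rule yields 21.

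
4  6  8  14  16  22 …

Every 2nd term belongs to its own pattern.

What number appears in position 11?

128

Positions 1, 3, 5, … form one subsequence and positions 2, 4, 6, … form another.
Stream A: 4, 8, 16 — multiplying by 2 each time.
Stream B: 6, 14, 22 — linear: a_n = -2 + 8·n.
Position 11 falls in stream A as its term 6, giving 128.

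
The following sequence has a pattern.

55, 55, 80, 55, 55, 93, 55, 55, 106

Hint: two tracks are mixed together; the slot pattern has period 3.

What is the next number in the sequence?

55

The slot pattern repeats as AAB (period 3), so there are 2 interleaved tracks.
Track A: 55, 55, 55, 55, 55, 55. The constant sequence 55.
Track B: 80, 93, 106. Arithmetic with common difference +13.
Term 10 comes from track A (its 7th entry): 55.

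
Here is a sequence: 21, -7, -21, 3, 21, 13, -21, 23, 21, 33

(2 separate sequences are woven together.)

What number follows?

-21

The terms cycle through 2 interleaved subsequences.
Subsequence A: 21, -21, 21, -21, 21 (alternating ±21).
Subsequence B: -7, 3, 13, 23, 33 (adding 10 each time).
Position 11 falls in subsequence A as its term 6, giving -21.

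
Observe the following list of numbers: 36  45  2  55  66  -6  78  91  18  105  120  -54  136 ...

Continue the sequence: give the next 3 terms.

153, 162, 171

Reading positions in blocks of 3 reveals the pattern AAB — 2 tracks woven together.
Track A = 36, 45, 55, 66, 78, 91, 105, 120, 136: the triangular numbers T_8, T_9, ….
Track B = 2, -6, 18, -54: multiplying by -3 each time.
Position 14 → track A, term 10 = 153.
Position 15 → track B, term 5 = 162.
Position 16 falls in track A as its term 11, giving 171.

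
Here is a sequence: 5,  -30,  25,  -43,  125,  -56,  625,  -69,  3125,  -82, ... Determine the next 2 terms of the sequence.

Odd-indexed and even-indexed terms follow separate rules.
Track A: 5, 25, 125, 625, 3125. Geometric, ×5 each step.
Track B: -30, -43, -56, -69, -82. Arithmetic with common difference −13.
Position 11 falls in track A as its term 6, giving 15625.
Term 12 comes from track B (its 6th entry): -95.

15625, -95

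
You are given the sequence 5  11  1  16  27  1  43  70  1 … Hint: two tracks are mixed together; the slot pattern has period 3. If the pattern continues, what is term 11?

183

The slot pattern repeats as AAB (period 3), so there are 2 interleaved tracks.
Stream A: 5, 11, 16, 27, 43, 70 (each term equals the sum of the previous two).
Stream B: 1, 1, 1 (the constant sequence 1).
Position 11 → stream A, term 8 = 183.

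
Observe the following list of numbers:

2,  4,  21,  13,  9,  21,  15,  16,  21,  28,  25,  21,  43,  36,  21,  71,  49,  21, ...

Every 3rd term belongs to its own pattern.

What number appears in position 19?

The terms cycle through 3 interleaved subsequences.
Track A: 2, 13, 15, 28, 43, 71 (Fibonacci-style (each term is the sum of the two before it)).
Track B: 4, 9, 16, 25, 36, 49 (perfect squares starting at 2²).
Track C: 21, 21, 21, 21, 21, 21 (the constant sequence 21).
Position 19 falls in track A as its term 7, giving 114.

114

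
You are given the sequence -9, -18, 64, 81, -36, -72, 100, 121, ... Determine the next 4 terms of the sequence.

Positions follow the repeating pattern AABB; grouping by letter gives 2 tracks.
Subsequence A: -9, -18, -36, -72 — geometric, ×2 each step.
Subsequence B: 64, 81, 100, 121 — consecutive squares n² from n = 8.
Position 9 → subsequence A, term 5 = -144.
Term 10 comes from subsequence A (its 6th entry): -288.
Position 11 → subsequence B, term 5 = 144.
Position 12 → subsequence B, term 6 = 169.

-144, -288, 144, 169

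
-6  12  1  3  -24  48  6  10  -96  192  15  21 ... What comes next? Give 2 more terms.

The slot pattern repeats as AABB (period 4), so there are 2 interleaved tracks.
Track A = -6, 12, -24, 48, -96, 192: multiplying by -2 each time.
Track B = 1, 3, 6, 10, 15, 21: the triangular numbers T_1, T_2, ….
Position 13 → track A, term 7 = -384.
Term 14 comes from track A (its 8th entry): 768.

-384, 768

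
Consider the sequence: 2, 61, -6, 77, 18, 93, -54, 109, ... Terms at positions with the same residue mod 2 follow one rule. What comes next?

Split by position mod 2 into 2 tracks.
Stream A is 2, -6, 18, -54, which is a geometric progression (common ratio -3).
Stream B is 61, 77, 93, 109, which is arithmetic, step +16.
Term 9 comes from stream A (its 5th entry): 162.

162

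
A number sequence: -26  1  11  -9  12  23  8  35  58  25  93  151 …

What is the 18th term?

1034

Positions follow the repeating pattern ABB; grouping by letter gives 2 tracks.
Track A is -26, -9, 8, 25, which is arithmetic with common difference +17.
Track B is 1, 11, 12, 23, 35, 58, 93, 151, which is Fibonacci-style (each term is the sum of the two before it).
Position 18 → track B, term 12 = 1034.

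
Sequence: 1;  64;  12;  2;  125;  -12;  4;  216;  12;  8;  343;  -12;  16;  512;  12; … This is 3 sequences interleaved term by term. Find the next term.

The terms cycle through 3 interleaved subsequences.
Stream A: 1, 2, 4, 8, 16. Powers 2^0, 2^1, 2^2, ….
Stream B: 64, 125, 216, 343, 512. Consecutive cubes n³ from n = 4.
Stream C: 12, -12, 12, -12, 12. The oscillation 12·(−1)^(n+1).
Position 16 falls in stream A as its term 6, giving 32.

32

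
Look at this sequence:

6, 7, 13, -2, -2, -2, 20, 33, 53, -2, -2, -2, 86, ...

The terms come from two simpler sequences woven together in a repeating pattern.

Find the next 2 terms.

139, 225

Reading positions in blocks of 6 reveals the pattern AAABBB — 2 tracks woven together.
Stream A: 6, 7, 13, 20, 33, 53, 86. A Fibonacci-like recurrence a_n = a_{n-1} + a_{n-2}.
Stream B: -2, -2, -2, -2, -2, -2. The constant sequence -2.
Position 14 falls in stream A as its term 8, giving 139.
Term 15 comes from stream A (its 9th entry): 225.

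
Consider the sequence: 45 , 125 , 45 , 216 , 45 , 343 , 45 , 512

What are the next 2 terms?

Taking every 2nd term gives 2 separate tracks.
Subsequence A = 45, 45, 45, 45: always 45.
Subsequence B = 125, 216, 343, 512: perfect cubes starting at 5³.
Position 9 falls in subsequence A as its term 5, giving 45.
Position 10 falls in subsequence B as its term 5, giving 729.

45, 729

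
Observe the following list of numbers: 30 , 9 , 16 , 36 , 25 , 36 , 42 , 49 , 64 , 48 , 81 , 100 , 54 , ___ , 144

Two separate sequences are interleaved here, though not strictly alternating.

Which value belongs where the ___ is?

121

Reading positions in blocks of 3 reveals the pattern ABB — 2 tracks woven together.
Subsequence A: 30, 36, 42, 48, 54 — arithmetic with common difference +6.
Subsequence B: 9, 16, 25, 36, 49, 64, 81, 100, ?, 144 — perfect squares starting at 3².
So the missing entry in subsequence B is 121.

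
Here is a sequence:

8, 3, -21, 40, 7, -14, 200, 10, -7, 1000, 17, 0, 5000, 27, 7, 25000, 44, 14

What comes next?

Split by position mod 3: positions 1, 4, 7, … form one track, and each other residue class forms its own.
Subsequence A: 8, 40, 200, 1000, 5000, 25000. Geometric, ×5 each step.
Subsequence B: 3, 7, 10, 17, 27, 44. Fibonacci-style (each term is the sum of the two before it).
Subsequence C: -21, -14, -7, 0, 7, 14. Arithmetic, step +7.
The 19th slot belongs to subsequence A; its 7th term is 125000.

125000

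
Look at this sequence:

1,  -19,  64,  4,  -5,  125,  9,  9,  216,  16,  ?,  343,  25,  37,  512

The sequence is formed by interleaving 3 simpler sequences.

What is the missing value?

Read the sequence 3 terms at a time; column i is its own pattern.
Track A is 1, 4, 9, 16, 25, which is consecutive squares n² from n = 1.
Track B is -19, -5, 9, ?, 37, which is arithmetic, step +14.
Track C is 64, 125, 216, 343, 512, which is perfect cubes starting at 4³.
The gap is track B's term 4; the rule gives 23.

23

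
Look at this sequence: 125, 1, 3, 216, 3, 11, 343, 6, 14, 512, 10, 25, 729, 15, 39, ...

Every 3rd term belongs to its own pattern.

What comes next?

1000

Taking every 3rd term gives 3 separate tracks.
Subsequence A = 125, 216, 343, 512, 729: consecutive cubes n³ from n = 5.
Subsequence B = 1, 3, 6, 10, 15: triangular numbers n(n+1)/2 for n = 1, 2, ….
Subsequence C = 3, 11, 14, 25, 39: Fibonacci-style (each term is the sum of the two before it).
The 16th slot belongs to subsequence A; its 6th term is 1000.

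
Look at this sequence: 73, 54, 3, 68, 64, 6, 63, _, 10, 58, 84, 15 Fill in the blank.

74

Split by position mod 3 into 3 tracks.
Subsequence A is 73, 68, 63, 58, which is arithmetic, step −5.
Subsequence B is 54, 64, ?, 84, which is adding 10 each time.
Subsequence C is 3, 6, 10, 15, which is triangular numbers n(n+1)/2 for n = 2, 3, ….
Subsequence B's pattern makes the blank 74.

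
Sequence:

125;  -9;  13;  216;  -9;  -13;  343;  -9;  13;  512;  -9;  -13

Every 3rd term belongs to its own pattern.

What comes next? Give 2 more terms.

Split by position mod 3: positions 1, 4, 7, … form one track, and each other residue class forms its own.
Subsequence A: 125, 216, 343, 512. Consecutive cubes n³ from n = 5.
Subsequence B: -9, -9, -9, -9. Always -9.
Subsequence C: 13, -13, 13, -13. Oscillating between 13 and -13.
Position 13 → subsequence A, term 5 = 729.
Position 14 falls in subsequence B as its term 5, giving -9.

729, -9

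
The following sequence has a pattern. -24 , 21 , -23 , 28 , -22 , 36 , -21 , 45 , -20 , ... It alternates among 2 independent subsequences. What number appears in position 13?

-18

Taking every 2nd term gives 2 separate tracks.
Stream A = -24, -23, -22, -21, -20: linear: a_n = -25 + n.
Stream B = 21, 28, 36, 45: triangular numbers n(n+1)/2 for n = 6, 7, ….
The 13th slot belongs to stream A; its 7th term is -18.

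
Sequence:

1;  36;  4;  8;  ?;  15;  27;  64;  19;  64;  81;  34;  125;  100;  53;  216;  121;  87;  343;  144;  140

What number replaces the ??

49

Read the sequence 3 terms at a time; column i is its own pattern.
Subsequence A: 1, 8, 27, 64, 125, 216, 343 — perfect cubes starting at 1³.
Subsequence B: 36, ?, 64, 81, 100, 121, 144 — perfect squares starting at 6².
Subsequence C: 4, 15, 19, 34, 53, 87, 140 — each term equals the sum of the previous two.
So the missing entry in subsequence B is 49.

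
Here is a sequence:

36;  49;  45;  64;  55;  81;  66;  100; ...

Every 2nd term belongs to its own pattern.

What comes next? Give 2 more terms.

78, 121

Taking every 2nd term gives 2 separate tracks.
Track A: 36, 45, 55, 66. Triangular numbers starting at T_8.
Track B: 49, 64, 81, 100. The squares 7², 8², 9², ….
Position 9 → track A, term 5 = 78.
The 10th slot belongs to track B; its 5th term is 121.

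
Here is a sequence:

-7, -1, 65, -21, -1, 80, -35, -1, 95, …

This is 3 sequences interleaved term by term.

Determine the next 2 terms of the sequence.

Split by position mod 3 into 3 tracks.
Subsequence A is -7, -21, -35, which is arithmetic with common difference −14.
Subsequence B is -1, -1, -1, which is the constant sequence -1.
Subsequence C is 65, 80, 95, which is adding 15 each time.
Position 10 → subsequence A, term 4 = -49.
Position 11 → subsequence B, term 4 = -1.

-49, -1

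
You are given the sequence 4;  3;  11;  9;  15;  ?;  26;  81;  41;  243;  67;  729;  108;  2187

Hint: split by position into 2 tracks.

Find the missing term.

27

Odd-indexed and even-indexed terms follow separate rules.
Track A: 4, 11, 15, 26, 41, 67, 108 (each term equals the sum of the previous two).
Track B: 3, 9, ?, 81, 243, 729, 2187 (powers of 3).
The gap is track B's term 3; the rule gives 27.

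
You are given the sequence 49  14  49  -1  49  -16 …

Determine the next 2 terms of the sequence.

Positions 1, 3, 5, … form one subsequence and positions 2, 4, 6, … form another.
Subsequence A: 49, 49, 49 (the constant sequence 49).
Subsequence B: 14, -1, -16 (arithmetic with common difference −15).
Position 7 → subsequence A, term 4 = 49.
Position 8 → subsequence B, term 4 = -31.

49, -31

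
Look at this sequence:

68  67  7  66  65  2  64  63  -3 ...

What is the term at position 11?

61

The slot pattern repeats as AAB (period 3), so there are 2 interleaved tracks.
Track A: 68, 67, 66, 65, 64, 63 — subtracting 1 each time.
Track B: 7, 2, -3 — arithmetic, step −5.
Position 11 → track A, term 8 = 61.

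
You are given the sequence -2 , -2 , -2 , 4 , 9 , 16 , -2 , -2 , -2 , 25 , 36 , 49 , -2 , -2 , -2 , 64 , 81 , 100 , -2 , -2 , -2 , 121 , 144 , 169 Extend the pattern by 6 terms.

Positions follow the repeating pattern AAABBB; grouping by letter gives 2 tracks.
Subsequence A is -2, -2, -2, -2, -2, -2, -2, -2, -2, -2, -2, -2, which is always -2.
Subsequence B is 4, 9, 16, 25, 36, 49, 64, 81, 100, 121, 144, 169, which is perfect squares starting at 2².
Position 25 → subsequence A, term 13 = -2.
The 26th slot belongs to subsequence A; its 14th term is -2.
The 27th slot belongs to subsequence A; its 15th term is -2.
Term 28 comes from subsequence B (its 13th entry): 196.
The 29th slot belongs to subsequence B; its 14th term is 225.
Position 30 falls in subsequence B as its term 15, giving 256.

-2, -2, -2, 196, 225, 256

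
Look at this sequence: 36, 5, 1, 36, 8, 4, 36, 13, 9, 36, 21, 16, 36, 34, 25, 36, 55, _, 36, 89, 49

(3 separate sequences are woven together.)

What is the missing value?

Taking every 3rd term gives 3 separate tracks.
Track A is 36, 36, 36, 36, 36, 36, 36, which is constant 36.
Track B is 5, 8, 13, 21, 34, 55, 89, which is Fibonacci-style (each term is the sum of the two before it).
Track C is 1, 4, 9, 16, 25, ?, 49, which is consecutive squares n² from n = 1.
Track C's pattern makes the blank 36.

36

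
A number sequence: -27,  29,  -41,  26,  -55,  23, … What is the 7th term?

-69

Taking every 2nd term gives 2 separate tracks.
Stream A is -27, -41, -55, which is subtracting 14 each time.
Stream B is 29, 26, 23, which is arithmetic with common difference −3.
Position 7 falls in stream A as its term 4, giving -69.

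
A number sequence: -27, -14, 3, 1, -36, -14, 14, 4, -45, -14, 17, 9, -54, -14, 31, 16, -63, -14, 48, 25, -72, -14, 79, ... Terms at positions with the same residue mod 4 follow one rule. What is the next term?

Read the sequence 4 terms at a time; column i is its own pattern.
Track A: -27, -36, -45, -54, -63, -72. Subtracting 9 each time.
Track B: -14, -14, -14, -14, -14, -14. The constant sequence -14.
Track C: 3, 14, 17, 31, 48, 79. Each term equals the sum of the previous two.
Track D: 1, 4, 9, 16, 25. Perfect squares starting at 1².
The 24th slot belongs to track D; its 6th term is 36.

36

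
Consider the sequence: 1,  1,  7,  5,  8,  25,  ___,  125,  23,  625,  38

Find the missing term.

Split by position mod 2 into 2 tracks.
Track A: 1, 7, 8, ?, 23, 38. A Fibonacci-like recurrence a_n = a_{n-1} + a_{n-2}.
Track B: 1, 5, 25, 125, 625. Geometric with ratio 5.
Filling track A at index 4 by its rule yields 15.

15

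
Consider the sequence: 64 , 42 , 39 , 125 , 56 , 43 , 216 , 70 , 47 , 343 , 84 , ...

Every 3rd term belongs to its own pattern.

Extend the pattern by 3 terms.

51, 512, 98

Split by position mod 3 into 3 tracks.
Track A: 64, 125, 216, 343. Perfect cubes starting at 4³.
Track B: 42, 56, 70, 84. Arithmetic, step +14.
Track C: 39, 43, 47. Linear: a_n = 35 + 4·n.
Term 12 comes from track C (its 4th entry): 51.
Term 13 comes from track A (its 5th entry): 512.
Position 14 → track B, term 5 = 98.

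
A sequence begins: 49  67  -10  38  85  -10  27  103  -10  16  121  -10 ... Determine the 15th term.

Taking every 3rd term gives 3 separate tracks.
Stream A: 49, 38, 27, 16 — arithmetic, step −11.
Stream B: 67, 85, 103, 121 — arithmetic with common difference +18.
Stream C: -10, -10, -10, -10 — always -10.
Position 15 falls in stream C as its term 5, giving -10.

-10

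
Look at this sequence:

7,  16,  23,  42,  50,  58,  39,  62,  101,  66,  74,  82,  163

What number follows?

The slot pattern repeats as AAABBB (period 6), so there are 2 interleaved tracks.
Track A: 7, 16, 23, 39, 62, 101, 163. Each term equals the sum of the previous two.
Track B: 42, 50, 58, 66, 74, 82. Linear: a_n = 34 + 8·n.
Position 14 falls in track A as its term 8, giving 264.

264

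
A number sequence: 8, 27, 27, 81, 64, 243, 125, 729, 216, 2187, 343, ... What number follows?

Split by position mod 2 into 2 tracks.
Track A: 8, 27, 64, 125, 216, 343 (perfect cubes starting at 2³).
Track B: 27, 81, 243, 729, 2187 (powers 3^3, 3^4, 3^5, …).
Term 12 comes from track B (its 6th entry): 6561.

6561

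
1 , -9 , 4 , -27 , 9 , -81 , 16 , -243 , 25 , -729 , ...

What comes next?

Odd-indexed and even-indexed terms follow separate rules.
Stream A: 1, 4, 9, 16, 25. The squares 1², 2², 3², ….
Stream B: -9, -27, -81, -243, -729. A geometric progression (common ratio 3).
The 11th slot belongs to stream A; its 6th term is 36.

36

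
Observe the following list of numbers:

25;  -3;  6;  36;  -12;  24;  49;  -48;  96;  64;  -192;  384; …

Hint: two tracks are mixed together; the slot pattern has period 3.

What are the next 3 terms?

The slot pattern repeats as ABB (period 3), so there are 2 interleaved tracks.
Track A: 25, 36, 49, 64 — the squares 5², 6², 7², ….
Track B: -3, 6, -12, 24, -48, 96, -192, 384 — geometric, ×-2 each step.
Position 13 falls in track A as its term 5, giving 81.
The 14th slot belongs to track B; its 9th term is -768.
Position 15 falls in track B as its term 10, giving 1536.

81, -768, 1536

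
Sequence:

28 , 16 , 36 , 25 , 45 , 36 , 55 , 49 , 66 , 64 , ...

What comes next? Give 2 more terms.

78, 81

Positions 1, 3, 5, … form one subsequence and positions 2, 4, 6, … form another.
Subsequence A: 28, 36, 45, 55, 66. Triangular numbers starting at T_7.
Subsequence B: 16, 25, 36, 49, 64. Consecutive squares n² from n = 4.
Position 11 falls in subsequence A as its term 6, giving 78.
Term 12 comes from subsequence B (its 6th entry): 81.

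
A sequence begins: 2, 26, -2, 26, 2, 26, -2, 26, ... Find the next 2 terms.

2, 26

Split by position mod 2 into 2 tracks.
Track A: 2, -2, 2, -2 (the oscillation 2·(−1)^(n+1)).
Track B: 26, 26, 26, 26 (always 26).
Position 9 falls in track A as its term 5, giving 2.
Position 10 → track B, term 5 = 26.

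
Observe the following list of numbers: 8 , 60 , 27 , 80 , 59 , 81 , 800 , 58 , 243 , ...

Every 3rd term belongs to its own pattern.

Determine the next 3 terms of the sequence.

Read the sequence 3 terms at a time; column i is its own pattern.
Track A = 8, 80, 800: geometric, ×10 each step.
Track B = 60, 59, 58: subtracting 1 each time.
Track C = 27, 81, 243: successive powers of 3.
Position 10 falls in track A as its term 4, giving 8000.
Position 11 → track B, term 4 = 57.
Position 12 falls in track C as its term 4, giving 729.

8000, 57, 729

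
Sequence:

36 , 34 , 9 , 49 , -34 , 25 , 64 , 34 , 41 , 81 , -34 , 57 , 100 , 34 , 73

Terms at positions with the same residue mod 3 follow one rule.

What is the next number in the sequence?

121

Taking every 3rd term gives 3 separate tracks.
Track A: 36, 49, 64, 81, 100. The squares 6², 7², 8², ….
Track B: 34, -34, 34, -34, 34. Oscillating between 34 and -34.
Track C: 9, 25, 41, 57, 73. Arithmetic with common difference +16.
Position 16 → track A, term 6 = 121.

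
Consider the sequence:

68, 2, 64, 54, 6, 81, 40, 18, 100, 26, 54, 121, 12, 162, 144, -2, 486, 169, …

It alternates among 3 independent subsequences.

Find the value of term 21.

The terms cycle through 3 interleaved subsequences.
Track A: 68, 54, 40, 26, 12, -2. Arithmetic, step −14.
Track B: 2, 6, 18, 54, 162, 486. Geometric with ratio 3.
Track C: 64, 81, 100, 121, 144, 169. Consecutive squares n² from n = 8.
The 21st slot belongs to track C; its 7th term is 196.

196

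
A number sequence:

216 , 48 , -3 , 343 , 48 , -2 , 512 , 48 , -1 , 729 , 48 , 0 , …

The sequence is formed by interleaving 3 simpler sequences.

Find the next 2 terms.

Read the sequence 3 terms at a time; column i is its own pattern.
Track A: 216, 343, 512, 729 — perfect cubes starting at 6³.
Track B: 48, 48, 48, 48 — always 48.
Track C: -3, -2, -1, 0 — linear: a_n = -4 + n.
The 13th slot belongs to track A; its 5th term is 1000.
Position 14 → track B, term 5 = 48.

1000, 48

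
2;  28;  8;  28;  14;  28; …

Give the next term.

20

Positions 1, 3, 5, … form one subsequence and positions 2, 4, 6, … form another.
Stream A: 2, 8, 14 — adding 6 each time.
Stream B: 28, 28, 28 — always 28.
Term 7 comes from stream A (its 4th entry): 20.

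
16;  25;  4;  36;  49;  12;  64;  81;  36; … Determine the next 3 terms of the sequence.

100, 121, 108

Reading positions in blocks of 3 reveals the pattern AAB — 2 tracks woven together.
Track A: 16, 25, 36, 49, 64, 81 — the squares 4², 5², 6², ….
Track B: 4, 12, 36 — multiplying by 3 each time.
The 10th slot belongs to track A; its 7th term is 100.
Position 11 → track A, term 8 = 121.
The 12th slot belongs to track B; its 4th term is 108.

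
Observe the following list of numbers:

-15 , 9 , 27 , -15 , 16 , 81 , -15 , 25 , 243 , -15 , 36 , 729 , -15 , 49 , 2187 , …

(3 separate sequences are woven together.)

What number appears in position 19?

-15

Read the sequence 3 terms at a time; column i is its own pattern.
Track A: -15, -15, -15, -15, -15. Constant -15.
Track B: 9, 16, 25, 36, 49. Consecutive squares n² from n = 3.
Track C: 27, 81, 243, 729, 2187. Powers 3^3, 3^4, 3^5, ….
Position 19 → track A, term 7 = -15.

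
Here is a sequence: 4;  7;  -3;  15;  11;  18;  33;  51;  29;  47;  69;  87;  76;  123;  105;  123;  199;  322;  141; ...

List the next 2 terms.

Positions follow the repeating pattern AABB; grouping by letter gives 2 tracks.
Track A: 4, 7, 11, 18, 29, 47, 76, 123, 199, 322 (a Fibonacci-like recurrence a_n = a_{n-1} + a_{n-2}).
Track B: -3, 15, 33, 51, 69, 87, 105, 123, 141 (linear: a_n = -21 + 18·n).
Term 20 comes from track B (its 10th entry): 159.
The 21st slot belongs to track A; its 11th term is 521.

159, 521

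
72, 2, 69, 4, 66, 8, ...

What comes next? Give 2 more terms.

63, 16

Odd-indexed and even-indexed terms follow separate rules.
Track A: 72, 69, 66. Arithmetic with common difference −3.
Track B: 2, 4, 8. Powers 2^1, 2^2, 2^3, ….
Position 7 → track A, term 4 = 63.
Position 8 falls in track B as its term 4, giving 16.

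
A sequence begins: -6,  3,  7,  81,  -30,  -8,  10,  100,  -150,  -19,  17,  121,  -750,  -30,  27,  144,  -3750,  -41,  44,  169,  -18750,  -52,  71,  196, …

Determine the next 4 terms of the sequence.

The terms cycle through 4 interleaved subsequences.
Track A = -6, -30, -150, -750, -3750, -18750: geometric, ×5 each step.
Track B = 3, -8, -19, -30, -41, -52: subtracting 11 each time.
Track C = 7, 10, 17, 27, 44, 71: a Fibonacci-like recurrence a_n = a_{n-1} + a_{n-2}.
Track D = 81, 100, 121, 144, 169, 196: consecutive squares n² from n = 9.
Position 25 falls in track A as its term 7, giving -93750.
Position 26 → track B, term 7 = -63.
The 27th slot belongs to track C; its 7th term is 115.
Term 28 comes from track D (its 7th entry): 225.

-93750, -63, 115, 225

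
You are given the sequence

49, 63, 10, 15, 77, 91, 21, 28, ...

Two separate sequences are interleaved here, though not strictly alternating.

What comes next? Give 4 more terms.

Positions follow the repeating pattern AABB; grouping by letter gives 2 tracks.
Subsequence A is 49, 63, 77, 91, which is linear: a_n = 35 + 14·n.
Subsequence B is 10, 15, 21, 28, which is triangular numbers n(n+1)/2 for n = 4, 5, ….
Position 9 → subsequence A, term 5 = 105.
The 10th slot belongs to subsequence A; its 6th term is 119.
The 11th slot belongs to subsequence B; its 5th term is 36.
Term 12 comes from subsequence B (its 6th entry): 45.

105, 119, 36, 45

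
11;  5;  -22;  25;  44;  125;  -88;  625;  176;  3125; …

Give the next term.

-352

Taking every 2nd term gives 2 separate tracks.
Track A: 11, -22, 44, -88, 176 (a geometric progression (common ratio -2)).
Track B: 5, 25, 125, 625, 3125 (powers 5^1, 5^2, 5^3, …).
Position 11 falls in track A as its term 6, giving -352.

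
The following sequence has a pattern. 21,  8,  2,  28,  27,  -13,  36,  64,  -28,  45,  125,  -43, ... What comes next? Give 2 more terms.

Split by position mod 3: positions 1, 4, 7, … form one track, and each other residue class forms its own.
Stream A = 21, 28, 36, 45: triangular numbers n(n+1)/2 for n = 6, 7, ….
Stream B = 8, 27, 64, 125: perfect cubes starting at 2³.
Stream C = 2, -13, -28, -43: arithmetic, step −15.
Term 13 comes from stream A (its 5th entry): 55.
Position 14 falls in stream B as its term 5, giving 216.

55, 216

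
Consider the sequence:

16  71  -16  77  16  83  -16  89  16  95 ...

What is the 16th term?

Taking every 2nd term gives 2 separate tracks.
Track A = 16, -16, 16, -16, 16: oscillating between 16 and -16.
Track B = 71, 77, 83, 89, 95: arithmetic with common difference +6.
The 16th slot belongs to track B; its 8th term is 113.

113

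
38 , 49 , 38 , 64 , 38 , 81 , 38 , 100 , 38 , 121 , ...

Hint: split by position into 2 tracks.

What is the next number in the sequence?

38

Positions 1, 3, 5, … form one subsequence and positions 2, 4, 6, … form another.
Track A is 38, 38, 38, 38, 38, which is the constant sequence 38.
Track B is 49, 64, 81, 100, 121, which is the squares 7², 8², 9², ….
Position 11 falls in track A as its term 6, giving 38.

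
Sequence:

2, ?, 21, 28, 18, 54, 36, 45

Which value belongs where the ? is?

6

Positions follow the repeating pattern AABB; grouping by letter gives 2 tracks.
Stream A is 2, ?, 18, 54, which is multiplying by 3 each time.
Stream B is 21, 28, 36, 45, which is the triangular numbers T_6, T_7, ….
Filling stream A at index 2 by its rule yields 6.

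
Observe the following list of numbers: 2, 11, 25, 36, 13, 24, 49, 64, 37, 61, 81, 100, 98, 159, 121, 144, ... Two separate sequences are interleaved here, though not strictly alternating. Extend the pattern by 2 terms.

257, 416

Reading positions in blocks of 4 reveals the pattern AABB — 2 tracks woven together.
Track A: 2, 11, 13, 24, 37, 61, 98, 159 — a Fibonacci-like recurrence a_n = a_{n-1} + a_{n-2}.
Track B: 25, 36, 49, 64, 81, 100, 121, 144 — consecutive squares n² from n = 5.
The 17th slot belongs to track A; its 9th term is 257.
The 18th slot belongs to track A; its 10th term is 416.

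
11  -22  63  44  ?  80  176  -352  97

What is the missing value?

-88

Positions follow the repeating pattern AAB; grouping by letter gives 2 tracks.
Stream A: 11, -22, 44, ?, 176, -352. A geometric progression (common ratio -2).
Stream B: 63, 80, 97. Linear: a_n = 46 + 17·n.
Filling stream A at index 4 by its rule yields -88.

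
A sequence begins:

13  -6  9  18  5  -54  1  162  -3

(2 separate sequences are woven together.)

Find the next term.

Positions 1, 3, 5, … form one subsequence and positions 2, 4, 6, … form another.
Track A: 13, 9, 5, 1, -3 — arithmetic with common difference −4.
Track B: -6, 18, -54, 162 — geometric with ratio -3.
Position 10 → track B, term 5 = -486.

-486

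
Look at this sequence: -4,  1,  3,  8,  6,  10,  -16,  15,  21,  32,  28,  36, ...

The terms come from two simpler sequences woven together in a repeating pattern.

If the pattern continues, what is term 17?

Reading positions in blocks of 3 reveals the pattern ABB — 2 tracks woven together.
Track A: -4, 8, -16, 32 (geometric with ratio -2).
Track B: 1, 3, 6, 10, 15, 21, 28, 36 (triangular numbers n(n+1)/2 for n = 1, 2, …).
The 17th slot belongs to track B; its 11th term is 66.

66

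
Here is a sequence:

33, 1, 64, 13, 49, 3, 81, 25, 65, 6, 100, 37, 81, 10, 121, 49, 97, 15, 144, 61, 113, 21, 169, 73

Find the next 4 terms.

Split by position mod 4 into 4 tracks.
Track A: 33, 49, 65, 81, 97, 113 (adding 16 each time).
Track B: 1, 3, 6, 10, 15, 21 (triangular numbers starting at T_1).
Track C: 64, 81, 100, 121, 144, 169 (the squares 8², 9², 10², …).
Track D: 13, 25, 37, 49, 61, 73 (linear: a_n = 1 + 12·n).
Term 25 comes from track A (its 7th entry): 129.
The 26th slot belongs to track B; its 7th term is 28.
Position 27 falls in track C as its term 7, giving 196.
Position 28 → track D, term 7 = 85.

129, 28, 196, 85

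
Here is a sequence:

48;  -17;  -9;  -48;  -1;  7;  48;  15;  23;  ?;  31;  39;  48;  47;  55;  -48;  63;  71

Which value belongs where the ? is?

-48

The slot pattern repeats as ABB (period 3), so there are 2 interleaved tracks.
Track A is 48, -48, 48, ?, 48, -48, which is alternating ±48.
Track B is -17, -9, -1, 7, 15, 23, 31, 39, 47, 55, 63, 71, which is arithmetic with common difference +8.
Track A's pattern makes the blank -48.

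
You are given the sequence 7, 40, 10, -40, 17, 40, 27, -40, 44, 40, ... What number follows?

Split by position mod 2 into 2 tracks.
Track A: 7, 10, 17, 27, 44 — Fibonacci-style (each term is the sum of the two before it).
Track B: 40, -40, 40, -40, 40 — oscillating between 40 and -40.
Position 11 → track A, term 6 = 71.

71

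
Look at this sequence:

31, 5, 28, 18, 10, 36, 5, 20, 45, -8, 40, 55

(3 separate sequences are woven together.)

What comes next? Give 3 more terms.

-21, 80, 66

The terms cycle through 3 interleaved subsequences.
Track A = 31, 18, 5, -8: linear: a_n = 44 − 13·n.
Track B = 5, 10, 20, 40: geometric with ratio 2.
Track C = 28, 36, 45, 55: the triangular numbers T_7, T_8, ….
Position 13 → track A, term 5 = -21.
Position 14 → track B, term 5 = 80.
Position 15 falls in track C as its term 5, giving 66.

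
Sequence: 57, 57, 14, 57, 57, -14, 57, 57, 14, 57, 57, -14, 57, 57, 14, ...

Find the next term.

57

Positions follow the repeating pattern AAB; grouping by letter gives 2 tracks.
Stream A: 57, 57, 57, 57, 57, 57, 57, 57, 57, 57 (the constant sequence 57).
Stream B: 14, -14, 14, -14, 14 (oscillating between 14 and -14).
Position 16 falls in stream A as its term 11, giving 57.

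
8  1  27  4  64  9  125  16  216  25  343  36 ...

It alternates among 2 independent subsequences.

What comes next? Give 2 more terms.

The terms cycle through 2 interleaved subsequences.
Track A: 8, 27, 64, 125, 216, 343 — consecutive cubes n³ from n = 2.
Track B: 1, 4, 9, 16, 25, 36 — perfect squares starting at 1².
Position 13 → track A, term 7 = 512.
The 14th slot belongs to track B; its 7th term is 49.

512, 49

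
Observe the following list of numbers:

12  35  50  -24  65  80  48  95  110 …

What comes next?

The slot pattern repeats as ABB (period 3), so there are 2 interleaved tracks.
Subsequence A: 12, -24, 48 (a geometric progression (common ratio -2)).
Subsequence B: 35, 50, 65, 80, 95, 110 (arithmetic with common difference +15).
Term 10 comes from subsequence A (its 4th entry): -96.

-96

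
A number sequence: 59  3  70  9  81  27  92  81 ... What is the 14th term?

2187

Odd-indexed and even-indexed terms follow separate rules.
Track A = 59, 70, 81, 92: arithmetic, step +11.
Track B = 3, 9, 27, 81: powers 3^1, 3^2, 3^3, ….
The 14th slot belongs to track B; its 7th term is 2187.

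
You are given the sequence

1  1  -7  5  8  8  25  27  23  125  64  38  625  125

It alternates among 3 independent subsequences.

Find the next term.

53

Split by position mod 3: positions 1, 4, 7, … form one track, and each other residue class forms its own.
Track A: 1, 5, 25, 125, 625. Powers of 5.
Track B: 1, 8, 27, 64, 125. Consecutive cubes n³ from n = 1.
Track C: -7, 8, 23, 38. Linear: a_n = -22 + 15·n.
Term 15 comes from track C (its 5th entry): 53.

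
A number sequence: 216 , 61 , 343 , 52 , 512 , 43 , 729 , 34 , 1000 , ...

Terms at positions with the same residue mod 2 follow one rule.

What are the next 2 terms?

25, 1331

The terms cycle through 2 interleaved subsequences.
Track A is 216, 343, 512, 729, 1000, which is the cubes 6³, 7³, 8³, ….
Track B is 61, 52, 43, 34, which is linear: a_n = 70 − 9·n.
Term 10 comes from track B (its 5th entry): 25.
Term 11 comes from track A (its 6th entry): 1331.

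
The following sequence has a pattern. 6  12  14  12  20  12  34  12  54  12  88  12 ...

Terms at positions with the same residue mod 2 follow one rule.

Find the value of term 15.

Split by position mod 2 into 2 tracks.
Subsequence A = 6, 14, 20, 34, 54, 88: each term equals the sum of the previous two.
Subsequence B = 12, 12, 12, 12, 12, 12: always 12.
The 15th slot belongs to subsequence A; its 8th term is 230.

230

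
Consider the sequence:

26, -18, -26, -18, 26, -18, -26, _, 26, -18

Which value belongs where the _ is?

-18

Split by position mod 2 into 2 tracks.
Track A = 26, -26, 26, -26, 26: alternating ±26.
Track B = -18, -18, -18, ?, -18: always -18.
Filling track B at index 4 by its rule yields -18.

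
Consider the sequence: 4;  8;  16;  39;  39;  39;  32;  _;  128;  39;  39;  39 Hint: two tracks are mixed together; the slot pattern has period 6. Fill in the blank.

The slot pattern repeats as AAABBB (period 6), so there are 2 interleaved tracks.
Track A = 4, 8, 16, 32, ?, 128: powers 2^2, 2^3, 2^4, ….
Track B = 39, 39, 39, 39, 39, 39: always 39.
So the missing entry in track A is 64.

64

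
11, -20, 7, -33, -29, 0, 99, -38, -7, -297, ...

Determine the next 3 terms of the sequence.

-47, -14, 891

Taking every 3rd term gives 3 separate tracks.
Track A is 11, -33, 99, -297, which is geometric with ratio -3.
Track B is -20, -29, -38, which is arithmetic with common difference −9.
Track C is 7, 0, -7, which is linear: a_n = 14 − 7·n.
Position 11 → track B, term 4 = -47.
Position 12 falls in track C as its term 4, giving -14.
Position 13 → track A, term 5 = 891.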